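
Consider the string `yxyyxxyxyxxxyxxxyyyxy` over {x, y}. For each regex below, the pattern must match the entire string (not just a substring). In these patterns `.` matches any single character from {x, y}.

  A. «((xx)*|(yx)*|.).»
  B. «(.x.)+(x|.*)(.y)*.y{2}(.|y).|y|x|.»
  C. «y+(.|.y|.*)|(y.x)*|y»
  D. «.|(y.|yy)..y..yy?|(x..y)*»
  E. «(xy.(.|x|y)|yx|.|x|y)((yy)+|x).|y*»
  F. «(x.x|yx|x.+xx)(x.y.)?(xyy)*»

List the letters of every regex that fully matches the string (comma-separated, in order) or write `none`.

B, C

A → no match
B → match
C → match
D → no match
E → no match
F → no match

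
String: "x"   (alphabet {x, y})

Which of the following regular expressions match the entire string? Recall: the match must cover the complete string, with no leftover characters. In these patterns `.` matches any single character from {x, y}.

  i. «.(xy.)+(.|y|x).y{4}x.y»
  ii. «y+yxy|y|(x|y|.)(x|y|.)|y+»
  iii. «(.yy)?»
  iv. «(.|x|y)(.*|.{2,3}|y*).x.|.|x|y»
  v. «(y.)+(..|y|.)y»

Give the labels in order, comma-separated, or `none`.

i → no match — must end with "y"
ii → no match
iii → no match
iv → match
v → no match — must start with "y"

iv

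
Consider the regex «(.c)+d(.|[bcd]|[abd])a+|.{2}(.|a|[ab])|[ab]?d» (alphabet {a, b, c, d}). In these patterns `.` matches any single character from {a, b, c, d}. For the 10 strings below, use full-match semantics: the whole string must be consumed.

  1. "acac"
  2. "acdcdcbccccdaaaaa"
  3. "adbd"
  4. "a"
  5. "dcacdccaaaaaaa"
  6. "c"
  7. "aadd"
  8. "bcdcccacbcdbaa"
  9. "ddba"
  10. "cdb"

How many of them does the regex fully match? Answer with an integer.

1 → no match
2 → no match
3 → no match
4 → no match
5 → no match
6 → no match
7 → no match
8 → match
9 → no match
10 → match
Total matched: 2

2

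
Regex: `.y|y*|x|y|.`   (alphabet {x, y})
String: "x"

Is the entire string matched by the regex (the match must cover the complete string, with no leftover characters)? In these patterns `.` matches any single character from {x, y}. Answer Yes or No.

Yes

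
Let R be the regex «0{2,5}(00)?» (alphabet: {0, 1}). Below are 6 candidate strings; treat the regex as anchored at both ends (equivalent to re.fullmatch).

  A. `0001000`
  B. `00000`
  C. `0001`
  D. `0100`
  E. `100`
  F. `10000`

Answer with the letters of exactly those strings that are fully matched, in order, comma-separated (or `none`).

A. `0001000` → no match
B. `00000` → match
C. `0001` → no match
D. `0100` → no match
E. `100` → no match — must start with `0`
F. `10000` → no match — must start with `0`

B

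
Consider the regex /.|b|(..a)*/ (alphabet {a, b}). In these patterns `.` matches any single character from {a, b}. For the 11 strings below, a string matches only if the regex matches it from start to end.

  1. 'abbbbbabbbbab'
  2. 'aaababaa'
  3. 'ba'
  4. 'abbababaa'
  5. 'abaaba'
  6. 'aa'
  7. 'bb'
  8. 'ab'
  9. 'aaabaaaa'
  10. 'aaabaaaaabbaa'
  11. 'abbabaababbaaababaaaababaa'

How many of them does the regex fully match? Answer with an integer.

1

1 → no match
2 → no match
3 → no match
4 → no match
5 → match
6 → no match
7 → no match
8 → no match
9 → no match
10 → no match
11 → no match
Total matched: 1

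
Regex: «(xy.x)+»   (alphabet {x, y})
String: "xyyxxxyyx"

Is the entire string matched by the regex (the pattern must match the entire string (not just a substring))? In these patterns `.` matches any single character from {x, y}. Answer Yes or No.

No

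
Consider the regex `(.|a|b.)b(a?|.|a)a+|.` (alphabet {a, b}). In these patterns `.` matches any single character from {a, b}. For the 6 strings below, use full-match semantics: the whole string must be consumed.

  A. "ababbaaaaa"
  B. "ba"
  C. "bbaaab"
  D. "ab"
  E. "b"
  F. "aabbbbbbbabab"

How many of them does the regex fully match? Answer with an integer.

A → no match
B → no match
C → no match
D → no match
E → match
F → no match
Total matched: 1

1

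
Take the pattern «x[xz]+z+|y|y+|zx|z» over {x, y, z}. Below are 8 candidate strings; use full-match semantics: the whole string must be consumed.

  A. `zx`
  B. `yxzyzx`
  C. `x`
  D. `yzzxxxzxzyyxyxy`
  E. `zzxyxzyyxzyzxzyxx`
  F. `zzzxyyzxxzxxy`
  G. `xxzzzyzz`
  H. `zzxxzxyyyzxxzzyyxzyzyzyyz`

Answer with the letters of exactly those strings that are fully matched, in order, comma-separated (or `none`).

A

A → match
B → no match
C → no match
D → no match
E → no match
F → no match
G → no match
H → no match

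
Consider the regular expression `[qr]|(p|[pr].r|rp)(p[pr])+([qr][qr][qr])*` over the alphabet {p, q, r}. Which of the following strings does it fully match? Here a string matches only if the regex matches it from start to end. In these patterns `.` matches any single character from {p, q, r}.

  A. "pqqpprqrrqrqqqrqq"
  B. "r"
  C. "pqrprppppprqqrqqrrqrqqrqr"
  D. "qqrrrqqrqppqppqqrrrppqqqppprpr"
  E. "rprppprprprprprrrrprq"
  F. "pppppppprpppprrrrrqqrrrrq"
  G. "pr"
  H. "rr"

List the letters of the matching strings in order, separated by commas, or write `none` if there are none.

B, F

A → no match
B → match
C → no match
D → no match
E → no match
F → match
G → no match
H → no match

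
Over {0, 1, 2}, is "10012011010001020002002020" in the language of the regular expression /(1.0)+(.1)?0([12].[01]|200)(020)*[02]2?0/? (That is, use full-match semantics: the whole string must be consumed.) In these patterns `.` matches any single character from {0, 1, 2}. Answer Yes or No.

Yes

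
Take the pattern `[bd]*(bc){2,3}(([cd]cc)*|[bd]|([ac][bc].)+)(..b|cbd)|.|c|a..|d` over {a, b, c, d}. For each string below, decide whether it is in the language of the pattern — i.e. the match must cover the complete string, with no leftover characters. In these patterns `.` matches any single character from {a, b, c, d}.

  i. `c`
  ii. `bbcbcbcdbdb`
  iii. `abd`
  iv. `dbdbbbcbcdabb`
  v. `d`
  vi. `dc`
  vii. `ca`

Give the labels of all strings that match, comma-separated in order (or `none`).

i → match
ii → match
iii → match
iv → match
v → match
vi → no match
vii → no match

i, ii, iii, iv, v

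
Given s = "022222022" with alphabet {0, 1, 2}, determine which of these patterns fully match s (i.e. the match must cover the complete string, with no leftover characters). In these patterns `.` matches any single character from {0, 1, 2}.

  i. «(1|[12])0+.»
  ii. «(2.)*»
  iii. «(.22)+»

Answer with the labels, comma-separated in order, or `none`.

iii

i → no match
ii → no match
iii → match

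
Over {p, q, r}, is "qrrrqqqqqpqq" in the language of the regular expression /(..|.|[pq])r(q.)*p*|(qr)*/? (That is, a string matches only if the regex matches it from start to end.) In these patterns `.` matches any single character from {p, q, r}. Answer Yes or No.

No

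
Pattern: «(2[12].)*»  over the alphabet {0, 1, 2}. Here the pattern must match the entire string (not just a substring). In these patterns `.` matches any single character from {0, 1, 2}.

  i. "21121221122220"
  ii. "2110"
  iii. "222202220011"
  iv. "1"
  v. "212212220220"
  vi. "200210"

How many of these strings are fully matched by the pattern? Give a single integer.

i → no match
ii → no match
iii → no match
iv → no match
v → match
vi → no match
Total matched: 1

1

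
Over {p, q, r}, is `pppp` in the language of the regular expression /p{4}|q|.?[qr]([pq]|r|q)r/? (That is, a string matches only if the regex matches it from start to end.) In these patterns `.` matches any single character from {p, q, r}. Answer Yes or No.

Yes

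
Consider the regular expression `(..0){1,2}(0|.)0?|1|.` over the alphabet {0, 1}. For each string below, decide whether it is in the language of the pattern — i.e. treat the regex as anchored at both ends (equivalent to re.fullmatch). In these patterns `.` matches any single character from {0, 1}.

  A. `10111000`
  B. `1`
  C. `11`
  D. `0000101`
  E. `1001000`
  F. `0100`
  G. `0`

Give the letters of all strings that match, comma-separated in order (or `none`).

B, D, E, F, G

A. `10111000` → no match
B. `1` → match
C. `11` → no match
D. `0000101` → match
E. `1001000` → match
F. `0100` → match
G. `0` → match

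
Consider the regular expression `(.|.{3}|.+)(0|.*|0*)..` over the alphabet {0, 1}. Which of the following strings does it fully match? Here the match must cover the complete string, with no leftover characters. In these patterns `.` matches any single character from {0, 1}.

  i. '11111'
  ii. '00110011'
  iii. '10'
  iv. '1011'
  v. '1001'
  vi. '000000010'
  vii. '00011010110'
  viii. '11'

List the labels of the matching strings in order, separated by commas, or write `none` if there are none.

i → match
ii → match
iii → no match
iv → match
v → match
vi → match
vii → match
viii → no match

i, ii, iv, v, vi, vii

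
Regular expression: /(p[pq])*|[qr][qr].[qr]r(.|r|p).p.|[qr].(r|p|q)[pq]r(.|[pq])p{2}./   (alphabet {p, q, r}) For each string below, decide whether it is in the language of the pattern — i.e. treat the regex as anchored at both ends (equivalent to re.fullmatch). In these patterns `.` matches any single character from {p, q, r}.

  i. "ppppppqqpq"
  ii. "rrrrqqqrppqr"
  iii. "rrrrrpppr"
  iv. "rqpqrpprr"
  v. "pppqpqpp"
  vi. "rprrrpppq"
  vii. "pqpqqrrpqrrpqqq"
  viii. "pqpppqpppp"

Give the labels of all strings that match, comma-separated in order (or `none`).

iii, v, viii

i → no match
ii → no match
iii → match
iv → no match
v → match
vi → no match
vii → no match
viii → match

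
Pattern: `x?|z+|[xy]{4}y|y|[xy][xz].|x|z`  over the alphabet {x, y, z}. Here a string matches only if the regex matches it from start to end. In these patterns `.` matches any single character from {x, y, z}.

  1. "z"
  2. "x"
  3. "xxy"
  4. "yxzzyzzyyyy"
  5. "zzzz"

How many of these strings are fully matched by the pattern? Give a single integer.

1 → match
2 → match
3 → match
4 → no match
5 → match
Total matched: 4

4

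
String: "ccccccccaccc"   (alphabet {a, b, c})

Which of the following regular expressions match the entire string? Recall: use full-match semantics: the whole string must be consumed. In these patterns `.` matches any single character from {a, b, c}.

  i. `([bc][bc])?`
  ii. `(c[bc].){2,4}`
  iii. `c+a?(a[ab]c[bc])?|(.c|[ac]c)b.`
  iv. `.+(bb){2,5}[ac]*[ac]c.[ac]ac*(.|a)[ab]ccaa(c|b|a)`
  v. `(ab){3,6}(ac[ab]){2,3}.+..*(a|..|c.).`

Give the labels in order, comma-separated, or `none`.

ii

i → no match
ii → match
iii → no match
iv → no match
v → no match — must start with "ab"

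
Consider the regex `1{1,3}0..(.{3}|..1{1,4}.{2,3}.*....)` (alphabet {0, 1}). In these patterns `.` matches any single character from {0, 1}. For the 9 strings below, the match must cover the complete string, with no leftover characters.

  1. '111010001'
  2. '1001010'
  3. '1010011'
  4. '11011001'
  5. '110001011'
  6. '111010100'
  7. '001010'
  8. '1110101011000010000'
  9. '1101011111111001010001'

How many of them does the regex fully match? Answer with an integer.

1 → match
2 → match
3 → match
4 → match
5 → no match
6 → match
7 → no match — must start with '1'
8 → match
9 → match
Total matched: 7

7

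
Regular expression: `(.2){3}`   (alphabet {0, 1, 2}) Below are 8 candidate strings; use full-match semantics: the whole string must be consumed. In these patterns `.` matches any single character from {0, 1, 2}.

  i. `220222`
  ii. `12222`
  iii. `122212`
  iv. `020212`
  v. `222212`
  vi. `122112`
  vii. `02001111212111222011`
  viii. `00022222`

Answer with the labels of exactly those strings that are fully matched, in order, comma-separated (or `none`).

i, iii, iv, v

i → match
ii → no match
iii → match
iv → match
v → match
vi → no match
vii → no match — must end with `2`
viii → no match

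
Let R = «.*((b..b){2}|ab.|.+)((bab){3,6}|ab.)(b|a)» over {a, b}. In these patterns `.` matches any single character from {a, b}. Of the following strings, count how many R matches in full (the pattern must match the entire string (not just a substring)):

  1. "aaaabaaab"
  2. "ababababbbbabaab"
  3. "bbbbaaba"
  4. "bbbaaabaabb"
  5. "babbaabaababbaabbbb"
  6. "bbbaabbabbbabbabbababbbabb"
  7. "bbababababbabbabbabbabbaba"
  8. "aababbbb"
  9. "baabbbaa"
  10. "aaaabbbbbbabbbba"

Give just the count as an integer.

1 → no match
2 → no match
3 → no match
4 → no match
5 → no match
6 → no match
7 → match
8 → no match
9 → no match
10 → no match
Total matched: 1

1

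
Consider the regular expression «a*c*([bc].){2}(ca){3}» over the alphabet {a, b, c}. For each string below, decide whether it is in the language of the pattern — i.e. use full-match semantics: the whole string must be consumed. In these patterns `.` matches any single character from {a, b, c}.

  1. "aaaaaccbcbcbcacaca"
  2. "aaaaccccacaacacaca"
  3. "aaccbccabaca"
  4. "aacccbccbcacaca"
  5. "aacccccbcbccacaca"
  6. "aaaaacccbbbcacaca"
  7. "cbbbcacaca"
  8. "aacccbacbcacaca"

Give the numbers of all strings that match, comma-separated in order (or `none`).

4, 5, 6, 7, 8

1 → no match
2 → no match
3 → no match
4 → match
5 → match
6 → match
7 → match
8 → match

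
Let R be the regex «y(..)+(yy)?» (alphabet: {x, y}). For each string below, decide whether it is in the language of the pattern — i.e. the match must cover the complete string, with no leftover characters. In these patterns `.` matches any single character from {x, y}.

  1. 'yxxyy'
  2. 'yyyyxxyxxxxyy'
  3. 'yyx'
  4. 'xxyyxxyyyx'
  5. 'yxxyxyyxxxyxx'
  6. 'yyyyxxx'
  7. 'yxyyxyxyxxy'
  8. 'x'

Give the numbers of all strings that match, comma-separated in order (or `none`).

1 → match
2 → match
3 → match
4 → no match — must start with 'y'
5 → match
6 → match
7 → match
8 → no match — must start with 'y'

1, 2, 3, 5, 6, 7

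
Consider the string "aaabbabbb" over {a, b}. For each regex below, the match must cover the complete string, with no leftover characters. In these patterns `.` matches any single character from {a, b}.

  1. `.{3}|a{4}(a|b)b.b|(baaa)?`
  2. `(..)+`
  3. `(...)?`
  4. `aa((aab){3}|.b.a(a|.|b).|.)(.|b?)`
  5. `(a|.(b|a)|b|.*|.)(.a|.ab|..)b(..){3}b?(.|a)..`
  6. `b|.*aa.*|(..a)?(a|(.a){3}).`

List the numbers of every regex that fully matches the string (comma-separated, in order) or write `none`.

4, 6

1 → no match
2 → no match
3 → no match
4 → match
5 → no match
6 → match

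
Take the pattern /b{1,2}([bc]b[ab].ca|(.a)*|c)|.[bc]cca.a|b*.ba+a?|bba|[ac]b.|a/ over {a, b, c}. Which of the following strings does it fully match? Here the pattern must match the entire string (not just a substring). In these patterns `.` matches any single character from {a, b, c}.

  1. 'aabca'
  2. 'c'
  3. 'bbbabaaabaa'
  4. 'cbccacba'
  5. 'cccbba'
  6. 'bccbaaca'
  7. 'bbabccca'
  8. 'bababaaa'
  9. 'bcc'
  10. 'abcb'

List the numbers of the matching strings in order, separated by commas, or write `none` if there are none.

none

1 → no match
2 → no match
3 → no match
4 → no match
5 → no match
6 → no match
7 → no match
8 → no match
9 → no match
10 → no match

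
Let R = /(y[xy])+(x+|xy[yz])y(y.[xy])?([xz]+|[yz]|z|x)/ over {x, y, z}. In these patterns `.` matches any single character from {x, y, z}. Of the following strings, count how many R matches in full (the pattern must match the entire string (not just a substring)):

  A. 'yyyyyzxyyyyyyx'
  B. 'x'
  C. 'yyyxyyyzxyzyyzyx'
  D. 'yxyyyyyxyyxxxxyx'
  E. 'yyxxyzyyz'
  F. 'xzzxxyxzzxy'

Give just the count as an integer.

A → no match
B → no match — must start with 'y'
C → no match
D → match
E → no match
F → no match — must start with 'y'
Total matched: 1

1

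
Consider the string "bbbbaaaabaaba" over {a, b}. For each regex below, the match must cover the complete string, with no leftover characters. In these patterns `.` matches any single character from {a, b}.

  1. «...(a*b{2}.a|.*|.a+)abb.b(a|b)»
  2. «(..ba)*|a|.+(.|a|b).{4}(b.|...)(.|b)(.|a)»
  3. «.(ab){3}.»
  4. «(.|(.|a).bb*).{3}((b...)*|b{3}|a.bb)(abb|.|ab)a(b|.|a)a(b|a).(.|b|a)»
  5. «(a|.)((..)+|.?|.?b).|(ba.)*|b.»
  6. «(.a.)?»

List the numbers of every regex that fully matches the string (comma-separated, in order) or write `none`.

1 → no match
2 → match
3 → no match
4 → match
5 → no match
6 → no match

2, 4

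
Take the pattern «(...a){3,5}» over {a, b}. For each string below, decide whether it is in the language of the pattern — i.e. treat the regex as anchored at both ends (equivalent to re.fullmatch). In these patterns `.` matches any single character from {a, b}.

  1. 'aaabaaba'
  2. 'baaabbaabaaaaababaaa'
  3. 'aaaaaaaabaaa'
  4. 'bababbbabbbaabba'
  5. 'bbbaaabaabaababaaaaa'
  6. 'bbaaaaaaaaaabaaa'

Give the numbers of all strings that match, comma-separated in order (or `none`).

2, 3, 4, 5, 6

1 → no match
2 → match
3 → match
4 → match
5 → match
6 → match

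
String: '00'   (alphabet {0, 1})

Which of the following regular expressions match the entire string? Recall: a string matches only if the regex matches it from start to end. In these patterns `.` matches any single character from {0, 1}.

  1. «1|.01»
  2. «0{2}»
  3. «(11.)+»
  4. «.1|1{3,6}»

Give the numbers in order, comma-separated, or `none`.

2

1 → no match
2 → match
3 → no match — must start with '11'
4 → no match — must end with '1'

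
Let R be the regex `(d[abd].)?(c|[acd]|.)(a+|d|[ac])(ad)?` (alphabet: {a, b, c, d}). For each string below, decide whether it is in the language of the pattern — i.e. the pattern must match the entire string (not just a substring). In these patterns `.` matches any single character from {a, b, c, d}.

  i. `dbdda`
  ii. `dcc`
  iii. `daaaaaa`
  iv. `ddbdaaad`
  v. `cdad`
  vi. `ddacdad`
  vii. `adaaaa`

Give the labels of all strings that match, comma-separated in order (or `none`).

i → match
ii → no match
iii → match
iv → match
v → match
vi → match
vii → no match

i, iii, iv, v, vi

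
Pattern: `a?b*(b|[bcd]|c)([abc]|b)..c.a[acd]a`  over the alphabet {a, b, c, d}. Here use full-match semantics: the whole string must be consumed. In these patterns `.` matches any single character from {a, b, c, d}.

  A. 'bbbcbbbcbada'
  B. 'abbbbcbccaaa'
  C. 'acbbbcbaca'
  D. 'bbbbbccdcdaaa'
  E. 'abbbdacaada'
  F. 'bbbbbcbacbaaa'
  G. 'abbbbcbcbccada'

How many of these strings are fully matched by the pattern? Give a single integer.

A. 'bbbcbbbcbada' → match
B. 'abbbbcbccaaa' → match
C. 'acbbbcbaca' → match
D → match
E. 'abbbdacaada' → match
F → match
G → match
Total matched: 7

7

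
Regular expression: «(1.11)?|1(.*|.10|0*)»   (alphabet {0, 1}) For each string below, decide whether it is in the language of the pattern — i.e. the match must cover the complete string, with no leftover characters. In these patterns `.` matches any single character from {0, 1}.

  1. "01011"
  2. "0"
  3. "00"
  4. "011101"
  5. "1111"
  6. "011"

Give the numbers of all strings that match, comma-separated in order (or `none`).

1 → no match
2 → no match
3 → no match
4 → no match
5 → match
6 → no match

5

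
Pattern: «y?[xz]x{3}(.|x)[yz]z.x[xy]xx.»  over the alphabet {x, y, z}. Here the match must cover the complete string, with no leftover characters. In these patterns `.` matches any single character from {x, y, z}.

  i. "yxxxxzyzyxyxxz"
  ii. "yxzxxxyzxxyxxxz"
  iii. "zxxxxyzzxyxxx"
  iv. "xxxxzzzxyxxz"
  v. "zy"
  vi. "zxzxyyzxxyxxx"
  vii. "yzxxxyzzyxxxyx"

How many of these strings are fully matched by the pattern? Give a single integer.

2

i → match
ii → no match
iii → match
iv. "xxxxzzzxyxxz" → no match
v. "zy" → no match
vi → no match
vii → no match
Total matched: 2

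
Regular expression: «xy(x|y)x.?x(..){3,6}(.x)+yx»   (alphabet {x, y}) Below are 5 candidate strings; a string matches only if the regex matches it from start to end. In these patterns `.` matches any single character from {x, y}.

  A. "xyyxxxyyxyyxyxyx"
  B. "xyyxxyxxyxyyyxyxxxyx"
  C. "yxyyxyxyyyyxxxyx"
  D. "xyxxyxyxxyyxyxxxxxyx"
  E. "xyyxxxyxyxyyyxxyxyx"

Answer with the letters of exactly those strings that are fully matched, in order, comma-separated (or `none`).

A → match
B → no match
C → no match — must start with "xy"
D → match
E → match

A, D, E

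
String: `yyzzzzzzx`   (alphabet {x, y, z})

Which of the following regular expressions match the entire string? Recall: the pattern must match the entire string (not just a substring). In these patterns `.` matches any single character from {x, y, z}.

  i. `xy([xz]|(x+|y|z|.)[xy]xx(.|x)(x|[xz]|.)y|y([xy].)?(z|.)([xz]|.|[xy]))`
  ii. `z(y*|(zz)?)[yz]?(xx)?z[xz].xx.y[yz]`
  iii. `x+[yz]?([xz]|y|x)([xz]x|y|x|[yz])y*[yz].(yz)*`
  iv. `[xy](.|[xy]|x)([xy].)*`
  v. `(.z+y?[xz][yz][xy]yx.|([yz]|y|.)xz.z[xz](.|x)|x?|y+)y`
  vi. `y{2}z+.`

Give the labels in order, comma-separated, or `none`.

i → no match — must start with `xy`
ii → no match — must start with `z`
iii → no match — must start with `x`
iv → no match
v → no match — must end with `y`
vi → match

vi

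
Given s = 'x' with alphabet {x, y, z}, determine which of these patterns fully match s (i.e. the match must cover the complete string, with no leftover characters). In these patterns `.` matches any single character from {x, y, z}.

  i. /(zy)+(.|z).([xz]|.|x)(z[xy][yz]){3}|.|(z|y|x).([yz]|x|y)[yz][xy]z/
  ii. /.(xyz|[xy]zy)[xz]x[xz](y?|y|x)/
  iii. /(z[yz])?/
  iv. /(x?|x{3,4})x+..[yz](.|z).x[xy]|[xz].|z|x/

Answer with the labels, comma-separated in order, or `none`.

i, iv

i → match
ii → no match
iii → no match
iv → match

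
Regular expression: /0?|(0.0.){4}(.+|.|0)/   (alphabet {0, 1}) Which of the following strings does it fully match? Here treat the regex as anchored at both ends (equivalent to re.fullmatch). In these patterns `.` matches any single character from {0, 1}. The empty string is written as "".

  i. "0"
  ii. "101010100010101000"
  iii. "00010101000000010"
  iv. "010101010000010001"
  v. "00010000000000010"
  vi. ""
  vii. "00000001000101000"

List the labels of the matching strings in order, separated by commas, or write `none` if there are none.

i → match
ii → no match
iii → match
iv → match
v → match
vi → match
vii → match

i, iii, iv, v, vi, vii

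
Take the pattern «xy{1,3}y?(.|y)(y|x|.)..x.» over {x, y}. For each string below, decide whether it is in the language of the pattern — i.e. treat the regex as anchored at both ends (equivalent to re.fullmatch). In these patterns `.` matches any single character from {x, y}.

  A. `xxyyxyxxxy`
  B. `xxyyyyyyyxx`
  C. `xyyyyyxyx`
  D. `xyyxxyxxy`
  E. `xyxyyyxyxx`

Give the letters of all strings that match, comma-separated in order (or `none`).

D

A → no match — must start with `xy`
B → no match — must start with `xy`
C → no match
D → match
E → no match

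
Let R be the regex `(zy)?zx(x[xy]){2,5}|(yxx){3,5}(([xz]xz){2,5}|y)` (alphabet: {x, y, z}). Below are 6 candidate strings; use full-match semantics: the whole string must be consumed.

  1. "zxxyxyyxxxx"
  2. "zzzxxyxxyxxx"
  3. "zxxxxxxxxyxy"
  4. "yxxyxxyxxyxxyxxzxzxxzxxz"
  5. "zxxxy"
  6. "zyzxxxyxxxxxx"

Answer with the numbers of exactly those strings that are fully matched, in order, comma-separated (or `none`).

1 → no match
2 → no match
3 → match
4 → match
5 → no match
6 → no match

3, 4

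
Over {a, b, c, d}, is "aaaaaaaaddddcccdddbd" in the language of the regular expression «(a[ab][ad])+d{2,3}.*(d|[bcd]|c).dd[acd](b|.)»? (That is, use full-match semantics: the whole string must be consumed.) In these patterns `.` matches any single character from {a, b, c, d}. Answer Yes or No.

No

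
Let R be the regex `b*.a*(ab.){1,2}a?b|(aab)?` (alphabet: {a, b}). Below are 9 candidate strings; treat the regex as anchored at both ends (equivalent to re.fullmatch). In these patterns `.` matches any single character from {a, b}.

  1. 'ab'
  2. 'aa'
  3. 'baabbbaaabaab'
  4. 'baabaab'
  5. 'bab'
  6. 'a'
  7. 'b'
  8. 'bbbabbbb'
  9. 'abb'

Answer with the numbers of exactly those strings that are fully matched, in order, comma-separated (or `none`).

1 → no match
2 → no match
3 → no match
4 → match
5 → no match
6 → no match
7 → no match
8 → no match
9 → no match

4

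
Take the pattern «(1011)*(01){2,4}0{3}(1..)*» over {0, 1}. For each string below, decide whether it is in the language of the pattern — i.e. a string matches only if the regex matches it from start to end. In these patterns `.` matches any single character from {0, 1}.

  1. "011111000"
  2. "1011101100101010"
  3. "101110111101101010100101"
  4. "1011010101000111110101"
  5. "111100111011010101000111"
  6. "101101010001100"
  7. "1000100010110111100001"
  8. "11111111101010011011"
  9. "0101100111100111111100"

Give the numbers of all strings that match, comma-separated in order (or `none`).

1. "011111000" → no match
2 → no match
3 → no match
4 → match
5 → no match
6 → no match
7 → no match
8 → no match
9 → no match

4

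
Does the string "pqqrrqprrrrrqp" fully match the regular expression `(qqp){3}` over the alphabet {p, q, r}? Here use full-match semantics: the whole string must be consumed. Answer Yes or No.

Every match must start with "qqp", but "pqqrrqprrrrrqp" does not.

No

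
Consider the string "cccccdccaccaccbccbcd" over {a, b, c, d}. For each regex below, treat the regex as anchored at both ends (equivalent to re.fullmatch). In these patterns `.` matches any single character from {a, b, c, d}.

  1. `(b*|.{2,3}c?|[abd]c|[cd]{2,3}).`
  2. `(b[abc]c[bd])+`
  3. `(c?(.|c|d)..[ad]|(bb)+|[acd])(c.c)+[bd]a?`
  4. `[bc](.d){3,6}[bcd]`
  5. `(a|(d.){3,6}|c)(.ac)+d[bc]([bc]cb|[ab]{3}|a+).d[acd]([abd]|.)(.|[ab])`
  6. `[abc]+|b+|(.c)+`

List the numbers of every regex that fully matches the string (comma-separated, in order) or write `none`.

1 → no match
2 → no match — must start with "b"
3 → match
4 → no match
5 → no match
6 → no match

3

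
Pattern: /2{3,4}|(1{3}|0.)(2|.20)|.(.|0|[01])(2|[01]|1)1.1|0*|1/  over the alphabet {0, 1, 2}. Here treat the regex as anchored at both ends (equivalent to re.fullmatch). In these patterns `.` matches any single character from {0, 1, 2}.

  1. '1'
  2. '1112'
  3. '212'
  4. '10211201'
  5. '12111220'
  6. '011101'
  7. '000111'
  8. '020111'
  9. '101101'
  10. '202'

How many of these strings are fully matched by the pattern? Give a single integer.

6

1. '1' → match
2. '1112' → match
3. '212' → no match
4. '10211201' → no match
5. '12111220' → no match
6. '011101' → match
7. '000111' → match
8. '020111' → match
9. '101101' → match
10. '202' → no match
Total matched: 6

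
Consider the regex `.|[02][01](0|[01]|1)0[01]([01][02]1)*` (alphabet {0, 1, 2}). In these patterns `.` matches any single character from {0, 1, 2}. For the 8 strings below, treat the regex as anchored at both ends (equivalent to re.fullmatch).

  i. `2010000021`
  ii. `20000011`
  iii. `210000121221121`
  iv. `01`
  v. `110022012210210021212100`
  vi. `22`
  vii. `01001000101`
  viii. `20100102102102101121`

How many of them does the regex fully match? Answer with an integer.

0

i → no match
ii → no match
iii → no match
iv → no match
v → no match
vi → no match
vii → no match
viii → no match
Total matched: 0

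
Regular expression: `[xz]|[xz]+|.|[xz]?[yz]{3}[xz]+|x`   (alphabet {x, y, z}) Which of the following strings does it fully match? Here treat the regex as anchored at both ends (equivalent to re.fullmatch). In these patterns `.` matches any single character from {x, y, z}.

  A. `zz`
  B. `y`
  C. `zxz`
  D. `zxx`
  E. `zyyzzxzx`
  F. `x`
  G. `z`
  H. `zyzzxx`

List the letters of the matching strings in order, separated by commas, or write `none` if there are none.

A, B, C, D, E, F, G, H

A → match
B → match
C → match
D → match
E → match
F → match
G → match
H → match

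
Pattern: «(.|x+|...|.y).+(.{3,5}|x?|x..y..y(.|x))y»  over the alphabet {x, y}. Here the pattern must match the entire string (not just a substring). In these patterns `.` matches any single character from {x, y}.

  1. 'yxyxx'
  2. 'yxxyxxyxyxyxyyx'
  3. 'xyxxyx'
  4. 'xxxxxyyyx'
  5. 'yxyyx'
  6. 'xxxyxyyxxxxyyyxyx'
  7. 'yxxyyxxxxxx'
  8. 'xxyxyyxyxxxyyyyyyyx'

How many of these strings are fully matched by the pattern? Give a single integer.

0

1 → no match — must end with 'y'
2 → no match — must end with 'y'
3 → no match — must end with 'y'
4 → no match — must end with 'y'
5 → no match — must end with 'y'
6 → no match — must end with 'y'
7 → no match — must end with 'y'
8 → no match — must end with 'y'
Total matched: 0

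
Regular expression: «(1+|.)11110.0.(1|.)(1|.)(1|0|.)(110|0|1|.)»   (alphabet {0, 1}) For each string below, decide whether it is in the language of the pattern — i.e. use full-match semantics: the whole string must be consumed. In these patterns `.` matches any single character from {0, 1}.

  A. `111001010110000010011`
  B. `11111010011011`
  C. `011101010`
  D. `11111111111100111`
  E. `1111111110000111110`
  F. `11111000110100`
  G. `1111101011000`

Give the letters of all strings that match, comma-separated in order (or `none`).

A → no match
B → no match
C → no match
D → no match
E → match
F → no match
G → match

E, G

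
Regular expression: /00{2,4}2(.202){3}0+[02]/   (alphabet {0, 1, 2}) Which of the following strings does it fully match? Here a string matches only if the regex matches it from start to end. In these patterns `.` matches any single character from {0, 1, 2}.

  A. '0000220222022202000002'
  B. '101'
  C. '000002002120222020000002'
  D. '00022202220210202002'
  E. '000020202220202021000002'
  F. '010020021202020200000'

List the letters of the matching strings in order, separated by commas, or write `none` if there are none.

none

A → no match
B → no match — must start with '00'
C → no match
D → no match
E → no match
F → no match — must start with '00'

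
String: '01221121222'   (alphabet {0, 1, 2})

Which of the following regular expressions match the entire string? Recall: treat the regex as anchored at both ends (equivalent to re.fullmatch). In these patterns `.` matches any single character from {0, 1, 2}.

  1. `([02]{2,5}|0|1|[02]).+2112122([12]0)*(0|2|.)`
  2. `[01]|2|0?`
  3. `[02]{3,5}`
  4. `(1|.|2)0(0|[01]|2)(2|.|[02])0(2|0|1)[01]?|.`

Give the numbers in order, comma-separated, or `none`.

1

1 → match
2 → no match
3 → no match
4 → no match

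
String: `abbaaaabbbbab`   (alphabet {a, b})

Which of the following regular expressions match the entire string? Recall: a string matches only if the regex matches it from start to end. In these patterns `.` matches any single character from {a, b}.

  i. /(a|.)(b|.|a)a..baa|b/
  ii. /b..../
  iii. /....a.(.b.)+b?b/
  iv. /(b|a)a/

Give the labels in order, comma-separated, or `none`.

iii

i → no match
ii → no match — must start with `b`
iii → match
iv → no match — must end with `a`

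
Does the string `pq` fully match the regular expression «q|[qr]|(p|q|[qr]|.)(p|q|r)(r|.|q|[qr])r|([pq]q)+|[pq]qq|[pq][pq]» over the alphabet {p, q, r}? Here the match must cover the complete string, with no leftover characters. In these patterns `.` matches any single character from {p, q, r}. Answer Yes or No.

Yes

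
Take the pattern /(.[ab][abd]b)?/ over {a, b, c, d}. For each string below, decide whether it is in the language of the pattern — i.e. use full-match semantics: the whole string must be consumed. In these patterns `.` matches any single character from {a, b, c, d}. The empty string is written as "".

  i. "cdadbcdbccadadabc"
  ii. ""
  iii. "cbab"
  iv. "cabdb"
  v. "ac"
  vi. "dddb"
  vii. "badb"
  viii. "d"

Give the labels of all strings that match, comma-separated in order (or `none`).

ii, iii, vii

i → no match
ii → match
iii → match
iv → no match
v → no match
vi → no match
vii → match
viii → no match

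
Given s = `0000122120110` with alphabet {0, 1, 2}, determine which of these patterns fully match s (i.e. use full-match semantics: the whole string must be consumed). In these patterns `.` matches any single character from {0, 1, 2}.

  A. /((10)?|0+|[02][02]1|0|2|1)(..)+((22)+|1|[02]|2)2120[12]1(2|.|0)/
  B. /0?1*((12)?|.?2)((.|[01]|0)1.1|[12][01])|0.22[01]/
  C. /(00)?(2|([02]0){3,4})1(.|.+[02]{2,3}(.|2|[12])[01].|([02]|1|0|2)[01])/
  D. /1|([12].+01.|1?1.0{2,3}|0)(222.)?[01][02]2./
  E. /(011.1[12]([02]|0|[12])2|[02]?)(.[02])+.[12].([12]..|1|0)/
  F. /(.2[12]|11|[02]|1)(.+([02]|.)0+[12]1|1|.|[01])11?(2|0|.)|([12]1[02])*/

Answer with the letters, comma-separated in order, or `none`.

A

A → match
B → no match
C → no match
D → no match
E → no match
F → no match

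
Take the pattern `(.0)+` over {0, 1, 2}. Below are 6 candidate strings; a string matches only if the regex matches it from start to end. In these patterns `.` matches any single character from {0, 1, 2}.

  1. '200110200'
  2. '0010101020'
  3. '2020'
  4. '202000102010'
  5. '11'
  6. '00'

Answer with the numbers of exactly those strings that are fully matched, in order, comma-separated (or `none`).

2, 3, 4, 6

1 → no match
2 → match
3 → match
4 → match
5 → no match — must end with '0'
6 → match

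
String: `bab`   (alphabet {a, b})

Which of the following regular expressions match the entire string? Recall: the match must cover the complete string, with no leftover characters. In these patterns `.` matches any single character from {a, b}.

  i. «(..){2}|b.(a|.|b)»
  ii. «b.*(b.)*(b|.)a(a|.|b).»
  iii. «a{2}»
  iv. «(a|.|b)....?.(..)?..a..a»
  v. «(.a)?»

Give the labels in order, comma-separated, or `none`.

i → match
ii → no match
iii → no match — must start with `a`
iv → no match — must end with `a`
v → no match

i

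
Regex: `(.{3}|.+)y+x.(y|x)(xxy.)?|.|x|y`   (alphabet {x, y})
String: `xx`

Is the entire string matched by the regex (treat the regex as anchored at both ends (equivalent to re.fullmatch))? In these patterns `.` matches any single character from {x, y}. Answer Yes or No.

No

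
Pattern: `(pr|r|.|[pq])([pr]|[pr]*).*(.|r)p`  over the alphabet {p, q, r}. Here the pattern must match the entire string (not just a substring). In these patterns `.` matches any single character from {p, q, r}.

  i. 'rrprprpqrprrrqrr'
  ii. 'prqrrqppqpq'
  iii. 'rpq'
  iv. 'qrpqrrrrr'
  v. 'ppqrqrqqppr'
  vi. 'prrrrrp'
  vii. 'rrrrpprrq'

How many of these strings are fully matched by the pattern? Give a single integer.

i → no match — must end with 'p'
ii → no match — must end with 'p'
iii → no match — must end with 'p'
iv → no match — must end with 'p'
v → no match — must end with 'p'
vi → match
vii → no match — must end with 'p'
Total matched: 1

1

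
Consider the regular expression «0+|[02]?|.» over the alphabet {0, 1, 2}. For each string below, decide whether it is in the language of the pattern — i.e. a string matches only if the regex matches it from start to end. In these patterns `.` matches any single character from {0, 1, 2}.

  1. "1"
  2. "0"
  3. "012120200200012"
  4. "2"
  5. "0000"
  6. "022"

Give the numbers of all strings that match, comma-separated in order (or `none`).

1. "1" → match
2. "0" → match
3 → no match
4. "2" → match
5. "0000" → match
6. "022" → no match

1, 2, 4, 5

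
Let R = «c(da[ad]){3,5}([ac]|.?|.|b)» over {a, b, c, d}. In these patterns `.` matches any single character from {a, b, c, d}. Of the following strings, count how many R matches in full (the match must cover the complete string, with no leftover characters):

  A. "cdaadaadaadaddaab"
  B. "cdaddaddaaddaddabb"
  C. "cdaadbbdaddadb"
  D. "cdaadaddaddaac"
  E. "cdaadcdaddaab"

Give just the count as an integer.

2

A → match
B → no match
C → no match
D → match
E → no match
Total matched: 2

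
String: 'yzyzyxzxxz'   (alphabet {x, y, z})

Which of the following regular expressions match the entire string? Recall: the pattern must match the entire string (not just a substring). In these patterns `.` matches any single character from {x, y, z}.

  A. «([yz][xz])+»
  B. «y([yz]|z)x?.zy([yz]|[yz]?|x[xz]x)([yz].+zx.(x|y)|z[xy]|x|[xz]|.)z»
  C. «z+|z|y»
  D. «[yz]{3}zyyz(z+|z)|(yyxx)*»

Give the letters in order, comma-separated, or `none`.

B

A → no match
B → match
C → no match
D → no match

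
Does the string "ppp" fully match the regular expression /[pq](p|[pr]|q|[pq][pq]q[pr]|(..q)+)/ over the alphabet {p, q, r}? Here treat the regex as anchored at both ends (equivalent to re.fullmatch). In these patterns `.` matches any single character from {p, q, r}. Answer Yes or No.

No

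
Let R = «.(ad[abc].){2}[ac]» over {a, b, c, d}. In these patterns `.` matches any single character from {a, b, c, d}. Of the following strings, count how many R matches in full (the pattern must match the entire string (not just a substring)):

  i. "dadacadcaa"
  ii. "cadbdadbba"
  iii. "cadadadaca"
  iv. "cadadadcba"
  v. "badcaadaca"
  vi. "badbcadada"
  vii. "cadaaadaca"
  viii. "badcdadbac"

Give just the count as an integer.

i. "dadacadcaa" → match
ii. "cadbdadbba" → match
iii. "cadadadaca" → match
iv. "cadadadcba" → match
v. "badcaadaca" → match
vi. "badbcadada" → match
vii. "cadaaadaca" → match
viii. "badcdadbac" → match
Total matched: 8

8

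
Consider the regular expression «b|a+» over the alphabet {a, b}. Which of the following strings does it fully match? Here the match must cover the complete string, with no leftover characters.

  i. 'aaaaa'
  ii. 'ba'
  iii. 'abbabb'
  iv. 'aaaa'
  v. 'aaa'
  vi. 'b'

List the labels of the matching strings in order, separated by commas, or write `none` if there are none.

i, iv, v, vi

i → match
ii → no match
iii → no match
iv → match
v → match
vi → match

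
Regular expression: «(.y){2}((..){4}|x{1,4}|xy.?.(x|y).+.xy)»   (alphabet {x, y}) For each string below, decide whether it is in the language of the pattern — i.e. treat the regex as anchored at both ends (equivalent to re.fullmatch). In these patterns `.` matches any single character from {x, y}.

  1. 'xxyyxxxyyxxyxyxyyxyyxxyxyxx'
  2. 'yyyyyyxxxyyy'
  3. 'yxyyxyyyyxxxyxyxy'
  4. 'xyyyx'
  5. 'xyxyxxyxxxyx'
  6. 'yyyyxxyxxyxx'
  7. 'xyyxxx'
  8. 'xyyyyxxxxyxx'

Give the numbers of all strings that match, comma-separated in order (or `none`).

1 → no match
2 → match
3 → no match
4 → match
5 → match
6 → match
7 → no match
8 → match

2, 4, 5, 6, 8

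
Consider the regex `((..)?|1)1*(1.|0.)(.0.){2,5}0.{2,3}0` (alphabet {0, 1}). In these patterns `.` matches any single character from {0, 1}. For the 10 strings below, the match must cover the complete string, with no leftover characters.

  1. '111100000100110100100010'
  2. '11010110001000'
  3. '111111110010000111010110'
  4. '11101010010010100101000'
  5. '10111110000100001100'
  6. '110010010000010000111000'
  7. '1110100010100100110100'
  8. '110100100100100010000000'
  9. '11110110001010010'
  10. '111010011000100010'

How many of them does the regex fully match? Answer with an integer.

1 → match
2 → match
3 → no match
4 → no match
5 → match
6 → no match
7 → no match
8 → match
9 → no match
10 → no match
Total matched: 4

4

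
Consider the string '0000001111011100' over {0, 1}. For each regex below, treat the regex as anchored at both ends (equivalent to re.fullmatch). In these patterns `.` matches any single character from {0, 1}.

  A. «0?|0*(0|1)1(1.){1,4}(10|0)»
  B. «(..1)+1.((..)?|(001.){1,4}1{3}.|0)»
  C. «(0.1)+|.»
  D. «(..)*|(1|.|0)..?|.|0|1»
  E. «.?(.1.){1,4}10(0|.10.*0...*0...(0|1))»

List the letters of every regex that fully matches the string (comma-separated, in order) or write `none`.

A → match
B → no match
C → no match
D → match
E → no match

A, D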